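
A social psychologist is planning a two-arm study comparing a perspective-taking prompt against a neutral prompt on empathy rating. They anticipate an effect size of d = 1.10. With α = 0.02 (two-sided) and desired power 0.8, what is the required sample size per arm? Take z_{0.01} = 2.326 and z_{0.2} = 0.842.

For two independent groups with equal n: n = 2·((z_{α/2} + z_β) / d)².
z_{α/2} + z_β = 2.326 + 0.842 = 3.168.
n = 2 × (3.168 / 1.10)² = 2 × 2.880² = 2 × 8.29 = 16.6.
Round up to the next whole participant.

n = 17 per group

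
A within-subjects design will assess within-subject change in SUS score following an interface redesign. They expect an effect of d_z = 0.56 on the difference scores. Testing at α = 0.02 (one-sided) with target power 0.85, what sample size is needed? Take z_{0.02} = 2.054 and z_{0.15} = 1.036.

n = 31 pairs

For a paired (one-sample on differences) test: n = ((z_{α} + z_β) / d)².
z_{α} + z_β = 2.054 + 1.036 = 3.090.
n = (3.090 / 0.56)² = 5.518² = 30.45.
Round up.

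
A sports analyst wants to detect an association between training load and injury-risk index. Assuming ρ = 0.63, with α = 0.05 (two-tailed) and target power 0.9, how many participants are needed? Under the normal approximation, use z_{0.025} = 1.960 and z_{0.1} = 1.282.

Fisher's z: C = ½·ln((1+r)/(1−r)) = ½·ln(4.4054) = 0.7414.
n = ((z_{α/2} + z_β)/C)² + 3.
(1.960 + 1.282) / 0.7414 = 3.242 / 0.7414 = 4.373.
n = 4.373² + 3 = 19.12 + 3 = 22.1.
Round up.

n = 23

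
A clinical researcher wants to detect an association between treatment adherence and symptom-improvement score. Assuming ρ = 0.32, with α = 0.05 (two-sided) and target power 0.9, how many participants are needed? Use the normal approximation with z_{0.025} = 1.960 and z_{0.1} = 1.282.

Fisher's z: C = ½·ln((1+r)/(1−r)) = ½·ln(1.9412) = 0.3316.
n = ((z_{α/2} + z_β)/C)² + 3.
(1.960 + 1.282) / 0.3316 = 3.242 / 0.3316 = 9.777.
n = 9.777² + 3 = 95.59 + 3 = 98.6.
Round up.

n = 99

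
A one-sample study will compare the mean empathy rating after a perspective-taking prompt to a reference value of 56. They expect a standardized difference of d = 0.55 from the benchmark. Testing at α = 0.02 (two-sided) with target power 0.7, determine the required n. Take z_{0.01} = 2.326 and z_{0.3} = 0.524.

For a one-sample test: n = ((z_{α/2} + z_β) / d)².
z_{α/2} + z_β = 2.326 + 0.524 = 2.850.
n = (2.850 / 0.55)² = 5.182² = 26.85.
Round up.

n = 27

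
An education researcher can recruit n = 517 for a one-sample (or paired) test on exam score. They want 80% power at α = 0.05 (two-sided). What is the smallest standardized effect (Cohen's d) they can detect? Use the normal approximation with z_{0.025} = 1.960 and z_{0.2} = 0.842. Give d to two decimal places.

d_min ≈ 0.12

For a single sample (or paired design) of n = 517: d_min = (z_{α/2} + z_β)/√n.
z-sum = 1.960 + 0.842 = 2.802.
d_min = 2.802 / √517 = 2.802 / 22.738 = 0.123.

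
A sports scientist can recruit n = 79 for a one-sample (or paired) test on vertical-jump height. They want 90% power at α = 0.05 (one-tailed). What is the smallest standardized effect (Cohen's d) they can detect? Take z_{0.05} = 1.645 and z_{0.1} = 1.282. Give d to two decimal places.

d_min ≈ 0.33

For a single sample (or paired design) of n = 79: d_min = (z_{α} + z_β)/√n.
z-sum = 1.645 + 1.282 = 2.927.
d_min = 2.927 / √79 = 2.927 / 8.888 = 0.329.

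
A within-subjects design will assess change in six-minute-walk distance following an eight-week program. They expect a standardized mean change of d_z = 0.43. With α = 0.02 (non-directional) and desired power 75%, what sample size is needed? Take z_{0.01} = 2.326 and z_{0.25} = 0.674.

n = 49 pairs

For a paired (one-sample on differences) test: n = ((z_{α/2} + z_β) / d)².
z_{α/2} + z_β = 2.326 + 0.674 = 3.000.
n = (3.000 / 0.43)² = 6.977² = 48.67.
Round up.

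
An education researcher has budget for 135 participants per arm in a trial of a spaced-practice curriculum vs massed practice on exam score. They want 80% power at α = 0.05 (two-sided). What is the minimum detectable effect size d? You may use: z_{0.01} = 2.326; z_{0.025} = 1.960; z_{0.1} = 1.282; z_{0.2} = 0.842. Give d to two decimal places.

For two independent groups of n = 135 each: d_min = (z_{α/2} + z_β)·√(2/n).
z-sum = 1.960 + 0.842 = 2.802.
d_min = 2.802 × √(2/135) = 2.802 × 0.1217 = 0.341.

d_min ≈ 0.34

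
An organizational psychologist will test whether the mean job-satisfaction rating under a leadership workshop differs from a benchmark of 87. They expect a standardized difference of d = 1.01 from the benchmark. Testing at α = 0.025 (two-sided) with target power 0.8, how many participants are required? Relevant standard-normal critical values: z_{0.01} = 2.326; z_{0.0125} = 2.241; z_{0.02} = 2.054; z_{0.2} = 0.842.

For a one-sample test: n = ((z_{α/2} + z_β) / d)².
z_{α/2} + z_β = 2.241 + 0.842 = 3.083.
n = (3.083 / 1.01)² = 3.052² = 9.32.
Round up.

n = 10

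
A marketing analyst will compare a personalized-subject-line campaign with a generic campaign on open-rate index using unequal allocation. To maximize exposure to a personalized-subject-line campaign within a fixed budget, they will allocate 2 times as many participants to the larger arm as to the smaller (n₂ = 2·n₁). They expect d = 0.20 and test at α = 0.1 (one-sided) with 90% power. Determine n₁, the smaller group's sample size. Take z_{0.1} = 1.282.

n₁ = 247

With allocation ratio k = n₂/n₁ = 2, Var(x̄₁−x̄₂) = σ²(1/n₁ + 1/(k·n₁)) = σ²·(k+1)/(k·n₁).
So n₁ = (1 + 1/k)·((z_{α} + z_β)/d)² = 1.500 × (2.564/0.20)².
n₁ = 1.500 × 164.35 = 246.5.
Round up: n₁ = 247, giving n₂ = 2 × 247 = 494.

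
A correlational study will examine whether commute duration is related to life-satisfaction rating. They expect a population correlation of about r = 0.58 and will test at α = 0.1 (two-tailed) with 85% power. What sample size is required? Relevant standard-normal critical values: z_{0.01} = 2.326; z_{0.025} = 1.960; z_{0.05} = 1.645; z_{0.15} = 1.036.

n = 20

Fisher's z: C = ½·ln((1+r)/(1−r)) = ½·ln(3.7619) = 0.6625.
n = ((z_{α/2} + z_β)/C)² + 3.
(1.645 + 1.036) / 0.6625 = 2.681 / 0.6625 = 4.047.
n = 4.047² + 3 = 16.38 + 3 = 19.4.
Round up.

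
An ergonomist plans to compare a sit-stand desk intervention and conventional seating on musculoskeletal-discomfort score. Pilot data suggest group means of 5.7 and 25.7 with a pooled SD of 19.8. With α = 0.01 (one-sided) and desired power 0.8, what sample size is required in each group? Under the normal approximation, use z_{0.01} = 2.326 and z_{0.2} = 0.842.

Cohen's d = |M₁ − M₂| / SD_pooled = |5.7 − 25.7| / 19.8 = 20.0 / 19.8 = 1.010.
For two independent groups with equal n: n = 2·((z_{α} + z_β) / d)².
z_{α} + z_β = 2.326 + 0.842 = 3.168.
n = 2 × (3.168 / 1.010)² = 2 × 3.137² = 2 × 9.84 = 19.7.
Round up to the next whole participant.

n = 20 per group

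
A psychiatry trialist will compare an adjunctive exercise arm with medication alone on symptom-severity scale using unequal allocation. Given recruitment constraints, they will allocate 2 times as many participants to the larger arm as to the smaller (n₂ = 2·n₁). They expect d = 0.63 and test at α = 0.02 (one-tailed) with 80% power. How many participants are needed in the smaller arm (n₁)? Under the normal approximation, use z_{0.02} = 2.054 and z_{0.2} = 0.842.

With allocation ratio k = n₂/n₁ = 2, Var(x̄₁−x̄₂) = σ²(1/n₁ + 1/(k·n₁)) = σ²·(k+1)/(k·n₁).
So n₁ = (1 + 1/k)·((z_{α} + z_β)/d)² = 1.500 × (2.896/0.63)².
n₁ = 1.500 × 21.13 = 31.7.
Round up: n₁ = 32, giving n₂ = 2 × 32 = 64.

n₁ = 32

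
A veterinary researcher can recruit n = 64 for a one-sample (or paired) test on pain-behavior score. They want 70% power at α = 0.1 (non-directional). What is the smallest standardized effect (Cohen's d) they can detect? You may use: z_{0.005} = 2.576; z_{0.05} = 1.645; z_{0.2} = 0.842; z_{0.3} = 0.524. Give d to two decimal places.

For a single sample (or paired design) of n = 64: d_min = (z_{α/2} + z_β)/√n.
z-sum = 1.645 + 0.524 = 2.169.
d_min = 2.169 / √64 = 2.169 / 8.000 = 0.271.

d_min ≈ 0.27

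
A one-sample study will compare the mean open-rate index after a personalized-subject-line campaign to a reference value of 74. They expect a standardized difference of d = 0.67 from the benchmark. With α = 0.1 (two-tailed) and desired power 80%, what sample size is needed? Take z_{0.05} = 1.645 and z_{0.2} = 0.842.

n = 14

For a one-sample test: n = ((z_{α/2} + z_β) / d)².
z_{α/2} + z_β = 1.645 + 0.842 = 2.487.
n = (2.487 / 0.67)² = 3.712² = 13.78.
Round up.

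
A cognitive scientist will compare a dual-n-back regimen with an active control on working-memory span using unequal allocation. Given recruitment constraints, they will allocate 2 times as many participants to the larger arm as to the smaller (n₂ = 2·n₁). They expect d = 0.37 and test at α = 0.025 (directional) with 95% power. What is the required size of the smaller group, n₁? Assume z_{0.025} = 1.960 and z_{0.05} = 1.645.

n₁ = 143

With allocation ratio k = n₂/n₁ = 2, Var(x̄₁−x̄₂) = σ²(1/n₁ + 1/(k·n₁)) = σ²·(k+1)/(k·n₁).
So n₁ = (1 + 1/k)·((z_{α} + z_β)/d)² = 1.500 × (3.605/0.37)².
n₁ = 1.500 × 94.93 = 142.4.
Round up: n₁ = 143, giving n₂ = 2 × 143 = 286.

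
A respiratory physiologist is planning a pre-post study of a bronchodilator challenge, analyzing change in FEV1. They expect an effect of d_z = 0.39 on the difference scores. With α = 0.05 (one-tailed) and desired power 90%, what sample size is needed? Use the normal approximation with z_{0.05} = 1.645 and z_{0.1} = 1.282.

For a paired (one-sample on differences) test: n = ((z_{α} + z_β) / d)².
z_{α} + z_β = 1.645 + 1.282 = 2.927.
n = (2.927 / 0.39)² = 7.505² = 56.33.
Round up.

n = 57 pairs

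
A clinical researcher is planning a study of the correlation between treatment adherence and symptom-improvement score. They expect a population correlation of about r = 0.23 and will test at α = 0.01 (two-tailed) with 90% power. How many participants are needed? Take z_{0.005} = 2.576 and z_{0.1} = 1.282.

n = 275

Fisher's z: C = ½·ln((1+r)/(1−r)) = ½·ln(1.5974) = 0.2342.
n = ((z_{α/2} + z_β)/C)² + 3.
(2.576 + 1.282) / 0.2342 = 3.858 / 0.2342 = 16.473.
n = 16.473² + 3 = 271.36 + 3 = 274.4.
Round up.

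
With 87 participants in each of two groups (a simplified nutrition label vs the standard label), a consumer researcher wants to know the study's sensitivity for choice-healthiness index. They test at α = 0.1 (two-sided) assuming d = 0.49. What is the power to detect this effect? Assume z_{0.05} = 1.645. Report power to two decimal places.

power ≈ 0.94

For two equal groups, power = Φ(d·√(n/2) − z_{α/2}).
d·√(n/2) = 0.49 × √(87/2) = 0.49 × 6.595 = 3.232.
z_β = 3.232 − 1.645 = 1.587.
Power = Φ(1.587) = 0.944.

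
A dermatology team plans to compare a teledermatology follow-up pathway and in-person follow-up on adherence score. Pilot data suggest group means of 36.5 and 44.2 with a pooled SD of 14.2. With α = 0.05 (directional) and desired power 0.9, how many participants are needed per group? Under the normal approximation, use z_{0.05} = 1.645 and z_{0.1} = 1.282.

Cohen's d = |M₁ − M₂| / SD_pooled = |36.5 − 44.2| / 14.2 = 7.7 / 14.2 = 0.542.
For two independent groups with equal n: n = 2·((z_{α} + z_β) / d)².
z_{α} + z_β = 1.645 + 1.282 = 2.927.
n = 2 × (2.927 / 0.542)² = 2 × 5.400² = 2 × 29.16 = 58.3.
Round up to the next whole participant.

n = 59 per group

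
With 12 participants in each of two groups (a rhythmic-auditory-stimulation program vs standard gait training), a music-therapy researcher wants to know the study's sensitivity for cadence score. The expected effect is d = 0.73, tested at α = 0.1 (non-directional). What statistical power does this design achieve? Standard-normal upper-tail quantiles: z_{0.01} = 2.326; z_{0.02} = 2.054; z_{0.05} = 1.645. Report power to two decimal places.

For two equal groups, power = Φ(d·√(n/2) − z_{α/2}).
d·√(n/2) = 0.73 × √(12/2) = 0.73 × 2.449 = 1.788.
z_β = 1.788 − 1.645 = 0.143.
Power = Φ(0.143) = 0.557.

power ≈ 0.56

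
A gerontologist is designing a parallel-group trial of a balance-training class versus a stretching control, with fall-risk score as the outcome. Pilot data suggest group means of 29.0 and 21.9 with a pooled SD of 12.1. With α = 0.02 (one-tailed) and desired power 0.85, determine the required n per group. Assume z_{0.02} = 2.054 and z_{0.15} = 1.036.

n = 56 per group

Cohen's d = |M₁ − M₂| / SD_pooled = |29.0 − 21.9| / 12.1 = 7.1 / 12.1 = 0.587.
For two independent groups with equal n: n = 2·((z_{α} + z_β) / d)².
z_{α} + z_β = 2.054 + 1.036 = 3.090.
n = 2 × (3.090 / 0.587)² = 2 × 5.264² = 2 × 27.71 = 55.4.
Round up to the next whole participant.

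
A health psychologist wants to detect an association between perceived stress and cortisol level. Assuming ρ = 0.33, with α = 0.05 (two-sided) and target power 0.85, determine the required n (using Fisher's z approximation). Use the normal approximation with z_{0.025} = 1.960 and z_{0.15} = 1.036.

Fisher's z: C = ½·ln((1+r)/(1−r)) = ½·ln(1.9851) = 0.3428.
n = ((z_{α/2} + z_β)/C)² + 3.
(1.960 + 1.036) / 0.3428 = 2.996 / 0.3428 = 8.740.
n = 8.740² + 3 = 76.38 + 3 = 79.4.
Round up.

n = 80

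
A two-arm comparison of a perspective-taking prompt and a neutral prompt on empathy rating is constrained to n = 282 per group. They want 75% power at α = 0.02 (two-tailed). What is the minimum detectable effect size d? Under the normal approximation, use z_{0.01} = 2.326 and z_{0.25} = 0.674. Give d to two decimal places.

For two independent groups of n = 282 each: d_min = (z_{α/2} + z_β)·√(2/n).
z-sum = 2.326 + 0.674 = 3.000.
d_min = 3.000 × √(2/282) = 3.000 × 0.0842 = 0.253.

d_min ≈ 0.25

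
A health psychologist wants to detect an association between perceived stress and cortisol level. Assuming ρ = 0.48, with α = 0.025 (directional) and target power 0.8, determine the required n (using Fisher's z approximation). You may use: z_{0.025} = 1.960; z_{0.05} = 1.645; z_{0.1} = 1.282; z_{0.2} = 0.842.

n = 32

Fisher's z: C = ½·ln((1+r)/(1−r)) = ½·ln(2.8462) = 0.5230.
n = ((z_{α} + z_β)/C)² + 3.
(1.960 + 0.842) / 0.5230 = 2.802 / 0.5230 = 5.358.
n = 5.358² + 3 = 28.70 + 3 = 31.7.
Round up.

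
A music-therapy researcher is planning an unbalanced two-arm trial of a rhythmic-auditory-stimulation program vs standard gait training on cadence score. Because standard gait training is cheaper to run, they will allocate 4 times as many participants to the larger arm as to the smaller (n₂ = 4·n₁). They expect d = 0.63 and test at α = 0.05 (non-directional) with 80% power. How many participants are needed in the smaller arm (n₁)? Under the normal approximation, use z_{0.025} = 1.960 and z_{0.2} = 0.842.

With allocation ratio k = n₂/n₁ = 4, Var(x̄₁−x̄₂) = σ²(1/n₁ + 1/(k·n₁)) = σ²·(k+1)/(k·n₁).
So n₁ = (1 + 1/k)·((z_{α/2} + z_β)/d)² = 1.250 × (2.802/0.63)².
n₁ = 1.250 × 19.78 = 24.7.
Round up: n₁ = 25, giving n₂ = 4 × 25 = 100.

n₁ = 25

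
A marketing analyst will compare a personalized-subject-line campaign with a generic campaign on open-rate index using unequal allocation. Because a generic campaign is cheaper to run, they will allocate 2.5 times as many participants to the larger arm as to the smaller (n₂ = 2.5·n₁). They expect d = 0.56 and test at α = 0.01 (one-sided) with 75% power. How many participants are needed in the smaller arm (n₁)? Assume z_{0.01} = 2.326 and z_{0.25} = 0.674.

n₁ = 41

With allocation ratio k = n₂/n₁ = 2.5, Var(x̄₁−x̄₂) = σ²(1/n₁ + 1/(k·n₁)) = σ²·(k+1)/(k·n₁).
So n₁ = (1 + 1/k)·((z_{α} + z_β)/d)² = 1.400 × (3.000/0.56)².
n₁ = 1.400 × 28.70 = 40.2.
Round up: n₁ = 41, giving n₂ = ⌈2.5 × 41⌉ = ⌈102.5⌉ = 103.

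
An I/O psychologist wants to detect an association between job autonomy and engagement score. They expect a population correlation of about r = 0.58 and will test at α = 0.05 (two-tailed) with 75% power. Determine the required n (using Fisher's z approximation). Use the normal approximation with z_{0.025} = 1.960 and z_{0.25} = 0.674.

n = 19

Fisher's z: C = ½·ln((1+r)/(1−r)) = ½·ln(3.7619) = 0.6625.
n = ((z_{α/2} + z_β)/C)² + 3.
(1.960 + 0.674) / 0.6625 = 2.634 / 0.6625 = 3.976.
n = 3.976² + 3 = 15.81 + 3 = 18.8.
Round up.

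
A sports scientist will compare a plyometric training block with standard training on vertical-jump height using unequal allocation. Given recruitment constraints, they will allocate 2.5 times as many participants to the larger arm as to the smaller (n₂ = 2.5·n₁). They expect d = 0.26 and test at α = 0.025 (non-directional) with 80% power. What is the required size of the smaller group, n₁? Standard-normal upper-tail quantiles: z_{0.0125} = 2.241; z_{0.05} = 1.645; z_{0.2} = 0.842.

n₁ = 197

With allocation ratio k = n₂/n₁ = 2.5, Var(x̄₁−x̄₂) = σ²(1/n₁ + 1/(k·n₁)) = σ²·(k+1)/(k·n₁).
So n₁ = (1 + 1/k)·((z_{α/2} + z_β)/d)² = 1.400 × (3.083/0.26)².
n₁ = 1.400 × 140.60 = 196.8.
Round up: n₁ = 197, giving n₂ = ⌈2.5 × 197⌉ = ⌈492.5⌉ = 493.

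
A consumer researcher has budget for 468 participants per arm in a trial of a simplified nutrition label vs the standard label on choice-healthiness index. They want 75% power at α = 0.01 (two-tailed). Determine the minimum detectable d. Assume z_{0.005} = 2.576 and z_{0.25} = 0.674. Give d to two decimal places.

d_min ≈ 0.21

For two independent groups of n = 468 each: d_min = (z_{α/2} + z_β)·√(2/n).
z-sum = 2.576 + 0.674 = 3.250.
d_min = 3.250 × √(2/468) = 3.250 × 0.0654 = 0.212.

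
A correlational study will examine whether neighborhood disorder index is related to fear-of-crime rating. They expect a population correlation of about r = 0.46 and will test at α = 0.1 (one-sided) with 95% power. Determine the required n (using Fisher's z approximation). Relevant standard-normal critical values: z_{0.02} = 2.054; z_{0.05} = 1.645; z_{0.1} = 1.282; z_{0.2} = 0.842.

Fisher's z: C = ½·ln((1+r)/(1−r)) = ½·ln(2.7037) = 0.4973.
n = ((z_{α} + z_β)/C)² + 3.
(1.282 + 1.645) / 0.4973 = 2.927 / 0.4973 = 5.886.
n = 5.886² + 3 = 34.64 + 3 = 37.6.
Round up.

n = 38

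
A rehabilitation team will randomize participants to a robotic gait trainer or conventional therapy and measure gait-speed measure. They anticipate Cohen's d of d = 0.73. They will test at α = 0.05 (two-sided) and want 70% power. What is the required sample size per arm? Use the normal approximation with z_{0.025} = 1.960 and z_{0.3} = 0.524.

n = 24 per group

For two independent groups with equal n: n = 2·((z_{α/2} + z_β) / d)².
z_{α/2} + z_β = 1.960 + 0.524 = 2.484.
n = 2 × (2.484 / 0.73)² = 2 × 3.403² = 2 × 11.58 = 23.2.
Round up to the next whole participant.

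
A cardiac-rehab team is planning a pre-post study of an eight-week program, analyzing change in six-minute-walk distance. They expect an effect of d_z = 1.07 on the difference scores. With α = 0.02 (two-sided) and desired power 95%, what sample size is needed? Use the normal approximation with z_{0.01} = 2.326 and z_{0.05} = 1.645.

n = 14 pairs

For a paired (one-sample on differences) test: n = ((z_{α/2} + z_β) / d)².
z_{α/2} + z_β = 2.326 + 1.645 = 3.971.
n = (3.971 / 1.07)² = 3.711² = 13.77.
Round up.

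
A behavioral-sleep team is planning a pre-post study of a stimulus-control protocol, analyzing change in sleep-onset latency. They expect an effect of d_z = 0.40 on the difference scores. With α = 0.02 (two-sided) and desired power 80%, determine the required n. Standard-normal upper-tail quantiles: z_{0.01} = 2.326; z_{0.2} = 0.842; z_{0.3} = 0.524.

For a paired (one-sample on differences) test: n = ((z_{α/2} + z_β) / d)².
z_{α/2} + z_β = 2.326 + 0.842 = 3.168.
n = (3.168 / 0.40)² = 7.920² = 62.73.
Round up.

n = 63 pairs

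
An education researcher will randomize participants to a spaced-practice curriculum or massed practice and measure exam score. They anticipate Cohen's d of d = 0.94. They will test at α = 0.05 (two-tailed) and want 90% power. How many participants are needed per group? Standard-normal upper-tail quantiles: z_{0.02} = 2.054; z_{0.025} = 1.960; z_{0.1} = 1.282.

n = 24 per group

For two independent groups with equal n: n = 2·((z_{α/2} + z_β) / d)².
z_{α/2} + z_β = 1.960 + 1.282 = 3.242.
n = 2 × (3.242 / 0.94)² = 2 × 3.449² = 2 × 11.90 = 23.8.
Round up to the next whole participant.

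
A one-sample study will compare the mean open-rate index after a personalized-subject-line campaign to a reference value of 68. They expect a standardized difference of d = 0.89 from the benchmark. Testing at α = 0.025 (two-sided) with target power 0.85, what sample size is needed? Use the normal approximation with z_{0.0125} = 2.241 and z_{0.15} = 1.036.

n = 14

For a one-sample test: n = ((z_{α/2} + z_β) / d)².
z_{α/2} + z_β = 2.241 + 1.036 = 3.277.
n = (3.277 / 0.89)² = 3.682² = 13.56.
Round up.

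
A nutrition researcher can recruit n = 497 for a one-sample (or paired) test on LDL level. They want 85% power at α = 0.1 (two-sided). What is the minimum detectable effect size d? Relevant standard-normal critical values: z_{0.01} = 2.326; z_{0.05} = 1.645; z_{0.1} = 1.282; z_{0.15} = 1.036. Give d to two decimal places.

For a single sample (or paired design) of n = 497: d_min = (z_{α/2} + z_β)/√n.
z-sum = 1.645 + 1.036 = 2.681.
d_min = 2.681 / √497 = 2.681 / 22.293 = 0.120.

d_min ≈ 0.12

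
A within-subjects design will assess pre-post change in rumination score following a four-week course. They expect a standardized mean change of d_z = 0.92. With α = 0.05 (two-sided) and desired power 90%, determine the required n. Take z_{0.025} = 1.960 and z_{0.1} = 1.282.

n = 13 pairs

For a paired (one-sample on differences) test: n = ((z_{α/2} + z_β) / d)².
z_{α/2} + z_β = 1.960 + 1.282 = 3.242.
n = (3.242 / 0.92)² = 3.524² = 12.42.
Round up.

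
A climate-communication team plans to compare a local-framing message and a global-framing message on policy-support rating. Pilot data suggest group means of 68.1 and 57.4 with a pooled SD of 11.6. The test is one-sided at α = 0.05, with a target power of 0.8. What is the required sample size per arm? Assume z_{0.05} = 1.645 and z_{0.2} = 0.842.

n = 15 per group

Cohen's d = |M₁ − M₂| / SD_pooled = |68.1 − 57.4| / 11.6 = 10.7 / 11.6 = 0.922.
For two independent groups with equal n: n = 2·((z_{α} + z_β) / d)².
z_{α} + z_β = 1.645 + 0.842 = 2.487.
n = 2 × (2.487 / 0.922)² = 2 × 2.697² = 2 × 7.28 = 14.6.
Round up to the next whole participant.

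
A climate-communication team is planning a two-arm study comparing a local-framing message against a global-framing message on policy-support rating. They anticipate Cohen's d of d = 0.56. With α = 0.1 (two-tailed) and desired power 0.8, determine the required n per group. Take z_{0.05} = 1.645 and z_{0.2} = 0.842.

n = 40 per group

For two independent groups with equal n: n = 2·((z_{α/2} + z_β) / d)².
z_{α/2} + z_β = 1.645 + 0.842 = 2.487.
n = 2 × (2.487 / 0.56)² = 2 × 4.441² = 2 × 19.72 = 39.4.
Round up to the next whole participant.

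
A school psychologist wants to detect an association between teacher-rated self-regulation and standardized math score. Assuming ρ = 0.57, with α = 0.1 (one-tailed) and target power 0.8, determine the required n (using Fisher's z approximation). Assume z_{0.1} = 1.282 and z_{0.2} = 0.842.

Fisher's z: C = ½·ln((1+r)/(1−r)) = ½·ln(3.6512) = 0.6475.
n = ((z_{α} + z_β)/C)² + 3.
(1.282 + 0.842) / 0.6475 = 2.124 / 0.6475 = 3.280.
n = 3.280² + 3 = 10.76 + 3 = 13.8.
Round up.

n = 14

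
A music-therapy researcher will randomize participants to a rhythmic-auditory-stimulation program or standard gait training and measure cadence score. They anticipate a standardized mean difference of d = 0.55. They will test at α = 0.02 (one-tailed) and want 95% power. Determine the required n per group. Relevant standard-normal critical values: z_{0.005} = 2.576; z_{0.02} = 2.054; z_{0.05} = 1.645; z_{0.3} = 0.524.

n = 91 per group

For two independent groups with equal n: n = 2·((z_{α} + z_β) / d)².
z_{α} + z_β = 2.054 + 1.645 = 3.699.
n = 2 × (3.699 / 0.55)² = 2 × 6.725² = 2 × 45.23 = 90.5.
Round up to the next whole participant.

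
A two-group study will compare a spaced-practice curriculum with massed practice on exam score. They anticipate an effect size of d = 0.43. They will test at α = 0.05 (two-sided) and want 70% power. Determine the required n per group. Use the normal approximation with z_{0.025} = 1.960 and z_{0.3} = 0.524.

For two independent groups with equal n: n = 2·((z_{α/2} + z_β) / d)².
z_{α/2} + z_β = 1.960 + 0.524 = 2.484.
n = 2 × (2.484 / 0.43)² = 2 × 5.777² = 2 × 33.37 = 66.7.
Round up to the next whole participant.

n = 67 per group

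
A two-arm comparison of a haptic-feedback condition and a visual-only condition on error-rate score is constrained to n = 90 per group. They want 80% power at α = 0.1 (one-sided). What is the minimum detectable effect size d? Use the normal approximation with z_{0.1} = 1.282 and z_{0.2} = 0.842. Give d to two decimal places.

For two independent groups of n = 90 each: d_min = (z_{α} + z_β)·√(2/n).
z-sum = 1.282 + 0.842 = 2.124.
d_min = 2.124 × √(2/90) = 2.124 × 0.1491 = 0.317.

d_min ≈ 0.32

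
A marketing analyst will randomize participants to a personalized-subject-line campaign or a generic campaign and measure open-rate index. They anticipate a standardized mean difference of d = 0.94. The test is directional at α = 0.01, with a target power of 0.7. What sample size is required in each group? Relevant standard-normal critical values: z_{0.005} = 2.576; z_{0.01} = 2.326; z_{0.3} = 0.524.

For two independent groups with equal n: n = 2·((z_{α} + z_β) / d)².
z_{α} + z_β = 2.326 + 0.524 = 2.850.
n = 2 × (2.850 / 0.94)² = 2 × 3.032² = 2 × 9.19 = 18.4.
Round up to the next whole participant.

n = 19 per group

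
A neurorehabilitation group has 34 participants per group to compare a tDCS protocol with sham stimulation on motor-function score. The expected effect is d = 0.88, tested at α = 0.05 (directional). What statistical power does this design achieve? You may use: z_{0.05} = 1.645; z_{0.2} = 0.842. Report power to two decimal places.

power ≈ 0.98

For two equal groups, power = Φ(d·√(n/2) − z_{α}).
d·√(n/2) = 0.88 × √(34/2) = 0.88 × 4.123 = 3.628.
z_β = 3.628 − 1.645 = 1.983.
Power = Φ(1.983) = 0.976.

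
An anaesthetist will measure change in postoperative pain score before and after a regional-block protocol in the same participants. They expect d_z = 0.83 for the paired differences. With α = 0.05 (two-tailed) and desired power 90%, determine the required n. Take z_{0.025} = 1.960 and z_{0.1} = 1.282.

n = 16 pairs

For a paired (one-sample on differences) test: n = ((z_{α/2} + z_β) / d)².
z_{α/2} + z_β = 1.960 + 1.282 = 3.242.
n = (3.242 / 0.83)² = 3.906² = 15.26.
Round up.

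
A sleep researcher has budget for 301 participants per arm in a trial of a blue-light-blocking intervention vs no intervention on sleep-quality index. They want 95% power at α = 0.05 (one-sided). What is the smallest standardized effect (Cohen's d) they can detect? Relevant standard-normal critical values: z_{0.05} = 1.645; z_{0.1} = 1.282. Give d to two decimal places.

d_min ≈ 0.27

For two independent groups of n = 301 each: d_min = (z_{α} + z_β)·√(2/n).
z-sum = 1.645 + 1.645 = 3.290.
d_min = 3.290 × √(2/301) = 3.290 × 0.0815 = 0.268.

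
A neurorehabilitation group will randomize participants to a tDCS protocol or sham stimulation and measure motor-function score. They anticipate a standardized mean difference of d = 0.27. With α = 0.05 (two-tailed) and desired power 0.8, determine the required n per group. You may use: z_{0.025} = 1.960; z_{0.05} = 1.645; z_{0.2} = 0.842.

n = 216 per group

For two independent groups with equal n: n = 2·((z_{α/2} + z_β) / d)².
z_{α/2} + z_β = 1.960 + 0.842 = 2.802.
n = 2 × (2.802 / 0.27)² = 2 × 10.378² = 2 × 107.70 = 215.4.
Round up to the next whole participant.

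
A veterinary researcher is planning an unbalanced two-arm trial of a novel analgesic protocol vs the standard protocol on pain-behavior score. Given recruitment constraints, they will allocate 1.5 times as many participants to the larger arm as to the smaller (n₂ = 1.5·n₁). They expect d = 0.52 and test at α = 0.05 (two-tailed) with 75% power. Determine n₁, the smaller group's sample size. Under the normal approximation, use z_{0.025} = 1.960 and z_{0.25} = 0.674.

With allocation ratio k = n₂/n₁ = 1.5, Var(x̄₁−x̄₂) = σ²(1/n₁ + 1/(k·n₁)) = σ²·(k+1)/(k·n₁).
So n₁ = (1 + 1/k)·((z_{α/2} + z_β)/d)² = 1.667 × (2.634/0.52)².
n₁ = 1.667 × 25.66 = 42.8.
Round up: n₁ = 43, giving n₂ = ⌈1.5 × 43⌉ = ⌈64.5⌉ = 65.

n₁ = 43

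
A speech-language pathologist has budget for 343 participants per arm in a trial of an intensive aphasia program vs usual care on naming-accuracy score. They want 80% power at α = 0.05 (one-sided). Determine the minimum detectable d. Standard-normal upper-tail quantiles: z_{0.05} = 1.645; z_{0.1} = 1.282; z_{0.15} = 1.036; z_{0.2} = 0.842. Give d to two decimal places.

For two independent groups of n = 343 each: d_min = (z_{α} + z_β)·√(2/n).
z-sum = 1.645 + 0.842 = 2.487.
d_min = 2.487 × √(2/343) = 2.487 × 0.0764 = 0.190.

d_min ≈ 0.19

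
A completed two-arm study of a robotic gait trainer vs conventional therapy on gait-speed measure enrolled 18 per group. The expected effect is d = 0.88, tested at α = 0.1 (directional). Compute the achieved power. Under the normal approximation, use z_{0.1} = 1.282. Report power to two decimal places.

For two equal groups, power = Φ(d·√(n/2) − z_{α}).
d·√(n/2) = 0.88 × √(18/2) = 0.88 × 3.000 = 2.640.
z_β = 2.640 − 1.282 = 1.358.
Power = Φ(1.358) = 0.913.

power ≈ 0.91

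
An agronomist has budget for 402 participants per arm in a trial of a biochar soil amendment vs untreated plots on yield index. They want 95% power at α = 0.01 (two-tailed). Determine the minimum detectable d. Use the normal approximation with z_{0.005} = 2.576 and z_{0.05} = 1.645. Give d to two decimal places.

For two independent groups of n = 402 each: d_min = (z_{α/2} + z_β)·√(2/n).
z-sum = 2.576 + 1.645 = 4.221.
d_min = 4.221 × √(2/402) = 4.221 × 0.0705 = 0.298.

d_min ≈ 0.30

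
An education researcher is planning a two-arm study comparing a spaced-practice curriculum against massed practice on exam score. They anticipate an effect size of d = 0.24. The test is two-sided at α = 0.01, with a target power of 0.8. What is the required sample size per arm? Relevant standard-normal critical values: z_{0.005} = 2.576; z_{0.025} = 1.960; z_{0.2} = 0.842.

For two independent groups with equal n: n = 2·((z_{α/2} + z_β) / d)².
z_{α/2} + z_β = 2.576 + 0.842 = 3.418.
n = 2 × (3.418 / 0.24)² = 2 × 14.242² = 2 × 202.83 = 405.7.
Round up to the next whole participant.

n = 406 per group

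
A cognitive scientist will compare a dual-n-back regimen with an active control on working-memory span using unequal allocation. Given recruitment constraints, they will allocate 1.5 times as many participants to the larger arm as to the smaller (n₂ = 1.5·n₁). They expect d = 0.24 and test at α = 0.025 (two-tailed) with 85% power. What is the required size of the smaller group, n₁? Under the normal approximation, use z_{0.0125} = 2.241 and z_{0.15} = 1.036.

With allocation ratio k = n₂/n₁ = 1.5, Var(x̄₁−x̄₂) = σ²(1/n₁ + 1/(k·n₁)) = σ²·(k+1)/(k·n₁).
So n₁ = (1 + 1/k)·((z_{α/2} + z_β)/d)² = 1.667 × (3.277/0.24)².
n₁ = 1.667 × 186.44 = 310.7.
Round up: n₁ = 311, giving n₂ = ⌈1.5 × 311⌉ = ⌈466.5⌉ = 467.

n₁ = 311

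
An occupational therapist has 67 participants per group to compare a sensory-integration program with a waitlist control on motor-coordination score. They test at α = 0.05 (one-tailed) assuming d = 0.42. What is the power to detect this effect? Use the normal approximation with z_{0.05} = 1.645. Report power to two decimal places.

For two equal groups, power = Φ(d·√(n/2) − z_{α}).
d·√(n/2) = 0.42 × √(67/2) = 0.42 × 5.788 = 2.431.
z_β = 2.431 − 1.645 = 0.786.
Power = Φ(0.786) = 0.784.

power ≈ 0.78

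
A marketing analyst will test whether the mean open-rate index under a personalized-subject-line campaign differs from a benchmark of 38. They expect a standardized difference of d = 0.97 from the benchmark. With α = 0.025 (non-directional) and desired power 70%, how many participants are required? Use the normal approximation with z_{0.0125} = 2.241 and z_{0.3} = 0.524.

n = 9

For a one-sample test: n = ((z_{α/2} + z_β) / d)².
z_{α/2} + z_β = 2.241 + 0.524 = 2.765.
n = (2.765 / 0.97)² = 2.851² = 8.13.
Round up.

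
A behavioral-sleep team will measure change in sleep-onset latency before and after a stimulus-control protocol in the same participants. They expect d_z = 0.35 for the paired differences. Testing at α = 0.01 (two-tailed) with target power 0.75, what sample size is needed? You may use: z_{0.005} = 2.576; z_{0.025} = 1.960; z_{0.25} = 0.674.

n = 87 pairs

For a paired (one-sample on differences) test: n = ((z_{α/2} + z_β) / d)².
z_{α/2} + z_β = 2.576 + 0.674 = 3.250.
n = (3.250 / 0.35)² = 9.286² = 86.22.
Round up.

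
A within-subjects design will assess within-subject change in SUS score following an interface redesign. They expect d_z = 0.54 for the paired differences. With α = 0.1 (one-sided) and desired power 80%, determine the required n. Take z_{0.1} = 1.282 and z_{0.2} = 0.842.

For a paired (one-sample on differences) test: n = ((z_{α} + z_β) / d)².
z_{α} + z_β = 1.282 + 0.842 = 2.124.
n = (2.124 / 0.54)² = 3.933² = 15.47.
Round up.

n = 16 pairs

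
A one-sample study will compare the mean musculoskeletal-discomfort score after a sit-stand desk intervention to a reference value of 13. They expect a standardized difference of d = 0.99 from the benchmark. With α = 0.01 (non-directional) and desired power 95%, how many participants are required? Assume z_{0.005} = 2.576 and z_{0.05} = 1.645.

n = 19

For a one-sample test: n = ((z_{α/2} + z_β) / d)².
z_{α/2} + z_β = 2.576 + 1.645 = 4.221.
n = (4.221 / 0.99)² = 4.264² = 18.18.
Round up.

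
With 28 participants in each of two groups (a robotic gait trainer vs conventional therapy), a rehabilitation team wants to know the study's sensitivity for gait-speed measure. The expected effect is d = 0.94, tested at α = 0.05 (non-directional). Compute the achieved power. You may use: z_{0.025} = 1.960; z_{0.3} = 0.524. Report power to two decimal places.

For two equal groups, power = Φ(d·√(n/2) − z_{α/2}).
d·√(n/2) = 0.94 × √(28/2) = 0.94 × 3.742 = 3.517.
z_β = 3.517 − 1.960 = 1.557.
Power = Φ(1.557) = 0.940.

power ≈ 0.94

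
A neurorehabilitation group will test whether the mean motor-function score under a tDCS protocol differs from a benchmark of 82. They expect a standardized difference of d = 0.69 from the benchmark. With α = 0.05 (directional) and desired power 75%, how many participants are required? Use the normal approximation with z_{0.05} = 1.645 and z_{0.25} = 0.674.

n = 12

For a one-sample test: n = ((z_{α} + z_β) / d)².
z_{α} + z_β = 1.645 + 0.674 = 2.319.
n = (2.319 / 0.69)² = 3.361² = 11.30.
Round up.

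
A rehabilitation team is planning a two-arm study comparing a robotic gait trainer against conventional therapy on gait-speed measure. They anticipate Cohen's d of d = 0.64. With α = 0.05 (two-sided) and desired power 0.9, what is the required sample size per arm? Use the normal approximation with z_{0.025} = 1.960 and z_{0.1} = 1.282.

n = 52 per group

For two independent groups with equal n: n = 2·((z_{α/2} + z_β) / d)².
z_{α/2} + z_β = 1.960 + 1.282 = 3.242.
n = 2 × (3.242 / 0.64)² = 2 × 5.066² = 2 × 25.66 = 51.3.
Round up to the next whole participant.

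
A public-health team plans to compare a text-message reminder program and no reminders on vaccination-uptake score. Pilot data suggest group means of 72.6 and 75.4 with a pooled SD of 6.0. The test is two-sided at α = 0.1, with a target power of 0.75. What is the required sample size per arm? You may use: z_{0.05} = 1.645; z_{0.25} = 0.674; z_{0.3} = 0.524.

n = 50 per group

Cohen's d = |M₁ − M₂| / SD_pooled = |72.6 − 75.4| / 6.0 = 2.8 / 6.0 = 0.467.
For two independent groups with equal n: n = 2·((z_{α/2} + z_β) / d)².
z_{α/2} + z_β = 1.645 + 0.674 = 2.319.
n = 2 × (2.319 / 0.467)² = 2 × 4.966² = 2 × 24.66 = 49.3.
Round up to the next whole participant.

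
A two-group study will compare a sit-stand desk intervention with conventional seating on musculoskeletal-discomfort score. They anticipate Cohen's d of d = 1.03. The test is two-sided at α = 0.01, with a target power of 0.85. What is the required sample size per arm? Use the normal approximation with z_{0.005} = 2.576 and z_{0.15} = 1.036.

n = 25 per group

For two independent groups with equal n: n = 2·((z_{α/2} + z_β) / d)².
z_{α/2} + z_β = 2.576 + 1.036 = 3.612.
n = 2 × (3.612 / 1.03)² = 2 × 3.507² = 2 × 12.30 = 24.6.
Round up to the next whole participant.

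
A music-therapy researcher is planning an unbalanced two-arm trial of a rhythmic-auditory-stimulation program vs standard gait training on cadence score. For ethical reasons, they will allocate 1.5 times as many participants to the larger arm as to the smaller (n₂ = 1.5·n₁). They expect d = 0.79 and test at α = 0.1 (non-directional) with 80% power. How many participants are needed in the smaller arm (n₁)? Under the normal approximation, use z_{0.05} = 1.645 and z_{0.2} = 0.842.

With allocation ratio k = n₂/n₁ = 1.5, Var(x̄₁−x̄₂) = σ²(1/n₁ + 1/(k·n₁)) = σ²·(k+1)/(k·n₁).
So n₁ = (1 + 1/k)·((z_{α/2} + z_β)/d)² = 1.667 × (2.487/0.79)².
n₁ = 1.667 × 9.91 = 16.5.
Round up: n₁ = 17, giving n₂ = ⌈1.5 × 17⌉ = ⌈25.5⌉ = 26.

n₁ = 17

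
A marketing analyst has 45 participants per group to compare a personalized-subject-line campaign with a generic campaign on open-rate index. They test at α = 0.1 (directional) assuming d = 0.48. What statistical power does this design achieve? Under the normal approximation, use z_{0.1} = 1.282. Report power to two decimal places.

For two equal groups, power = Φ(d·√(n/2) − z_{α}).
d·√(n/2) = 0.48 × √(45/2) = 0.48 × 4.743 = 2.277.
z_β = 2.277 − 1.282 = 0.995.
Power = Φ(0.995) = 0.840.

power ≈ 0.84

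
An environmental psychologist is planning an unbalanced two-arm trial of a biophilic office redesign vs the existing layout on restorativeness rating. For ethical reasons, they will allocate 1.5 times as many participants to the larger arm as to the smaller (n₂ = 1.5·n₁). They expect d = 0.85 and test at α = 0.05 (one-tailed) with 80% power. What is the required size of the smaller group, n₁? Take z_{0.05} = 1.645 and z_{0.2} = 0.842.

n₁ = 15

With allocation ratio k = n₂/n₁ = 1.5, Var(x̄₁−x̄₂) = σ²(1/n₁ + 1/(k·n₁)) = σ²·(k+1)/(k·n₁).
So n₁ = (1 + 1/k)·((z_{α} + z_β)/d)² = 1.667 × (2.487/0.85)².
n₁ = 1.667 × 8.56 = 14.3.
Round up: n₁ = 15, giving n₂ = ⌈1.5 × 15⌉ = ⌈22.5⌉ = 23.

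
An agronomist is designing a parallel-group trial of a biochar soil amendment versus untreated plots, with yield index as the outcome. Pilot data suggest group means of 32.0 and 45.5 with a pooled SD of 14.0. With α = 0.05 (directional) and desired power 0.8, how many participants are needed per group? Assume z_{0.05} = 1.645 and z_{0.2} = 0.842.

Cohen's d = |M₁ − M₂| / SD_pooled = |32.0 − 45.5| / 14.0 = 13.5 / 14.0 = 0.964.
For two independent groups with equal n: n = 2·((z_{α} + z_β) / d)².
z_{α} + z_β = 1.645 + 0.842 = 2.487.
n = 2 × (2.487 / 0.964)² = 2 × 2.580² = 2 × 6.66 = 13.3.
Round up to the next whole participant.

n = 14 per group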